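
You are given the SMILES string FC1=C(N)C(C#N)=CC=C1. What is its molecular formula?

Walk through each heavy atom and fill implicit hydrogens from standard valence (C 4, N 3, O 2, S 2, halogen 1):
  atom 1: F (halogen, monovalent) → 0 H
  atom 2: C, bond orders sum to 4 (valence 4) → 0 H
  atom 3: C, bond orders sum to 4 (valence 4) → 0 H
  atom 4: N, bond orders sum to 1 (valence 3) → 2 H
  atom 5: C, bond orders sum to 4 (valence 4) → 0 H
  atom 6: C, bond orders sum to 4 (valence 4) → 0 H
  atom 7: N, bond orders sum to 3 (valence 3) → 0 H
  atom 8: C, bond orders sum to 3 (valence 4) → 1 H
  atom 9: C, bond orders sum to 3 (valence 4) → 1 H
  atom 10: C, bond orders sum to 3 (valence 4) → 1 H
Totals → C:7, H:5, F:1, N:2.
In Hill order: C7H5FN2.

C7H5FN2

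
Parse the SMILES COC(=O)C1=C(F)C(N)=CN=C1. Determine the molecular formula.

C7H7FN2O2

Walk through each heavy atom and fill implicit hydrogens from standard valence (C 4, N 3, O 2, S 2, halogen 1):
  atom 1: C, bond orders sum to 1 (valence 4) → 3 H
  atom 2: O, bond orders sum to 2 (valence 2) → 0 H
  atom 3: C, bond orders sum to 4 (valence 4) → 0 H
  atom 4: O, bond orders sum to 2 (valence 2) → 0 H
  atom 5: C, bond orders sum to 4 (valence 4) → 0 H
  atom 6: C, bond orders sum to 4 (valence 4) → 0 H
  atom 7: F (halogen, monovalent) → 0 H
  atom 8: C, bond orders sum to 4 (valence 4) → 0 H
  atom 9: N, bond orders sum to 1 (valence 3) → 2 H
  atom 10: C, bond orders sum to 3 (valence 4) → 1 H
  atom 11: N, bond orders sum to 3 (valence 3) → 0 H
  atom 12: C, bond orders sum to 3 (valence 4) → 1 H
Totals → C:7, H:7, F:1, N:2, O:2.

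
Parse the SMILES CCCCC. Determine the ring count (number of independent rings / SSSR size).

In SMILES, each pair of matching ring-closure digits denotes one ring-closing bond; the number of such bonds equals the number of independent rings.
Ring-closure bonds here: 0.

0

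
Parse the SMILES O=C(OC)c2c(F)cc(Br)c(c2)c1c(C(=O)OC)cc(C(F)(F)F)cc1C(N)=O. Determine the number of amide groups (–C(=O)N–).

1

The amide motif appears at heavy-atom position 27 in the SMILES.
Other groups present: 2 ester.
Amide count: 1.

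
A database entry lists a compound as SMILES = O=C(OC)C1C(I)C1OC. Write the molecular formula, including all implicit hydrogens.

Walk through each heavy atom and fill implicit hydrogens from standard valence (C 4, N 3, O 2, S 2, halogen 1):
  atom 1: O, bond orders sum to 2 (valence 2) → 0 H
  atom 2: C, bond orders sum to 4 (valence 4) → 0 H
  atom 3: O, bond orders sum to 2 (valence 2) → 0 H
  atom 4: C, bond orders sum to 1 (valence 4) → 3 H
  atom 5: C, bond orders sum to 3 (valence 4) → 1 H
  atom 6: C, bond orders sum to 3 (valence 4) → 1 H
  atom 7: I (halogen, monovalent) → 0 H
  atom 8: C, bond orders sum to 3 (valence 4) → 1 H
  atom 9: O, bond orders sum to 2 (valence 2) → 0 H
  atom 10: C, bond orders sum to 1 (valence 4) → 3 H
Totals → C:6, H:9, I:1, O:3.
In Hill order: C6H9IO3.

C6H9IO3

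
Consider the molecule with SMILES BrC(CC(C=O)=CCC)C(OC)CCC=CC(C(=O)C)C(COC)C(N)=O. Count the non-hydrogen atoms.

27

Every atom symbol written in the SMILES (organic subset) is one heavy atom; implicit H are not written.
Heavy atoms by element → Br:1, C:20, N:1, O:5.
Total: 27.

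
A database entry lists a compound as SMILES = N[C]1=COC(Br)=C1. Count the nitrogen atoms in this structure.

Scan the SMILES for N atoms (remember two-letter symbols like Cl and Br are single atoms).
Nitrogen count: 1.

1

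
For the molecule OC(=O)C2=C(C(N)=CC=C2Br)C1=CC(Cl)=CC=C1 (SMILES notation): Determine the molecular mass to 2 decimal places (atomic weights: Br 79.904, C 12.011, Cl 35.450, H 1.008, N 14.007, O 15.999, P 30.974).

326.57 g/mol

First, the molecular formula is C13H9BrClNO2 (counting implicit H from valence).
  Br: 1 × 79.904 = 79.904
  C: 13 × 12.011 = 156.143
  Cl: 1 × 35.450 = 35.450
  H: 9 × 1.008 = 9.072
  N: 1 × 14.007 = 14.007
  O: 2 × 15.999 = 31.998
Sum: 1×79.904 + 13×12.011 + 1×35.450 + 9×1.008 + 1×14.007 + 2×15.999 = 326.574 → 326.57 g/mol.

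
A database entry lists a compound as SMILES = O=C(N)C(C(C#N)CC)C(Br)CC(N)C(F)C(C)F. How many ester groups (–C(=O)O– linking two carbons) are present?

Scan the SMILES for the ester motif — none present.
Groups that are present: 1 amide, 1 nitrile, 1 primary amine.

0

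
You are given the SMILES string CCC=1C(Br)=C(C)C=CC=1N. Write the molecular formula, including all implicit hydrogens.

Walk through each heavy atom and fill implicit hydrogens from standard valence (C 4, N 3, O 2, S 2, halogen 1):
  atom 1: C, bond orders sum to 1 (valence 4) → 3 H
  atom 2: C, bond orders sum to 2 (valence 4) → 2 H
  atom 3: C, bond orders sum to 4 (valence 4) → 0 H
  atom 4: C, bond orders sum to 4 (valence 4) → 0 H
  atom 5: Br (halogen, monovalent) → 0 H
  atom 6: C, bond orders sum to 4 (valence 4) → 0 H
  atom 7: C, bond orders sum to 1 (valence 4) → 3 H
  atom 8: C, bond orders sum to 3 (valence 4) → 1 H
  atom 9: C, bond orders sum to 3 (valence 4) → 1 H
  atom 10: C, bond orders sum to 4 (valence 4) → 0 H
  atom 11: N, bond orders sum to 1 (valence 3) → 2 H
Totals → C:9, H:12, Br:1, N:1.
In Hill order: C9H12BrN.

C9H12BrN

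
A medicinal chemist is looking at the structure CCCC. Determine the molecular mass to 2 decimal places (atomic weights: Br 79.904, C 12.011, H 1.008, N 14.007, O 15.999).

58.12 g/mol

First, the molecular formula is C4H10 (counting implicit H from valence).
  C: 4 × 12.011 = 48.044
  H: 10 × 1.008 = 10.080
Sum: 4×12.011 + 10×1.008 = 58.124 → 58.12 g/mol.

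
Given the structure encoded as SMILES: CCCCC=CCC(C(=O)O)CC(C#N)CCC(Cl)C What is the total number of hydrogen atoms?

26

Walk through each heavy atom and fill implicit hydrogens from standard valence (C 4, N 3, O 2, S 2, halogen 1):
  atom 1: C, bond orders sum to 1 (valence 4) → 3 H
  atom 2: C, bond orders sum to 2 (valence 4) → 2 H
  atom 3: C, bond orders sum to 2 (valence 4) → 2 H
  atom 4: C, bond orders sum to 2 (valence 4) → 2 H
  atom 5: C, bond orders sum to 3 (valence 4) → 1 H
  atom 6: C, bond orders sum to 3 (valence 4) → 1 H
  atom 7: C, bond orders sum to 2 (valence 4) → 2 H
  atom 8: C, bond orders sum to 3 (valence 4) → 1 H
  atom 9: C, bond orders sum to 4 (valence 4) → 0 H
  atom 10: O, bond orders sum to 2 (valence 2) → 0 H
  atom 11: O, bond orders sum to 1 (valence 2) → 1 H
  atom 12: C, bond orders sum to 2 (valence 4) → 2 H
  atom 13: C, bond orders sum to 3 (valence 4) → 1 H
  atom 14: C, bond orders sum to 4 (valence 4) → 0 H
  atom 15: N, bond orders sum to 3 (valence 3) → 0 H
  atom 16: C, bond orders sum to 2 (valence 4) → 2 H
  atom 17: C, bond orders sum to 2 (valence 4) → 2 H
  atom 18: C, bond orders sum to 3 (valence 4) → 1 H
  atom 19: Cl (halogen, monovalent) → 0 H
  atom 20: C, bond orders sum to 1 (valence 4) → 3 H
Total hydrogens: 26.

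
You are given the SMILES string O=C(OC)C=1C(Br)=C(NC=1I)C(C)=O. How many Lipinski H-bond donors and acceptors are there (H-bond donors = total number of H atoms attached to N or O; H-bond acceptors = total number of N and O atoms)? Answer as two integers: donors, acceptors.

1, 4

Donors: find every N or O and count the H atoms it carries.
  atom 1 (O): bond orders sum to 2 → 0 H
  atom 3 (O): bond orders sum to 2 → 0 H
  atom 9 (N): bond orders sum to 2 → 1 H
  atom 14 (O): bond orders sum to 2 → 0 H
Lipinski HBD = 1.
Acceptors: N atoms = 1, O atoms = 3 → HBA = 4.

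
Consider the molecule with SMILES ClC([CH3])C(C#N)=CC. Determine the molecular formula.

C6H8ClN

Walk through each heavy atom and fill implicit hydrogens from standard valence (C 4, N 3, O 2, S 2, halogen 1):
  atom 1: Cl (halogen, monovalent) → 0 H
  atom 2: C, bond orders sum to 3 (valence 4) → 1 H
  atom 3: C with explicit H count 3
  atom 4: C, bond orders sum to 4 (valence 4) → 0 H
  atom 5: C, bond orders sum to 4 (valence 4) → 0 H
  atom 6: N, bond orders sum to 3 (valence 3) → 0 H
  atom 7: C, bond orders sum to 3 (valence 4) → 1 H
  atom 8: C, bond orders sum to 1 (valence 4) → 3 H
Totals → C:6, H:8, Cl:1, N:1.
In Hill order: C6H8ClN.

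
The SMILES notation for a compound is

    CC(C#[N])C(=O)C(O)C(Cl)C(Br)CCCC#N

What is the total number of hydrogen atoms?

14

Walk through each heavy atom and fill implicit hydrogens from standard valence (C 4, N 3, O 2, S 2, halogen 1):
  atom 1: C, bond orders sum to 1 (valence 4) → 3 H
  atom 2: C, bond orders sum to 3 (valence 4) → 1 H
  atom 3: C, bond orders sum to 4 (valence 4) → 0 H
  atom 4: N with explicit H count 0
  atom 5: C, bond orders sum to 4 (valence 4) → 0 H
  atom 6: O, bond orders sum to 2 (valence 2) → 0 H
  atom 7: C, bond orders sum to 3 (valence 4) → 1 H
  atom 8: O, bond orders sum to 1 (valence 2) → 1 H
  atom 9: C, bond orders sum to 3 (valence 4) → 1 H
  atom 10: Cl (halogen, monovalent) → 0 H
  atom 11: C, bond orders sum to 3 (valence 4) → 1 H
  atom 12: Br (halogen, monovalent) → 0 H
  atom 13: C, bond orders sum to 2 (valence 4) → 2 H
  atom 14: C, bond orders sum to 2 (valence 4) → 2 H
  atom 15: C, bond orders sum to 2 (valence 4) → 2 H
  atom 16: C, bond orders sum to 4 (valence 4) → 0 H
  atom 17: N, bond orders sum to 3 (valence 3) → 0 H
Total hydrogens: 14.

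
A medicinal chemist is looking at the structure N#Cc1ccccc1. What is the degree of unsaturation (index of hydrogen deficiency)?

Molecular formula: C7H5N.
DoU = (2C + 2 + N − H − X) / 2, where X is the halogen count and O/S are ignored.
    = (2·7 + 2 + 1 − 5 − 0) / 2 = 12 / 2 = 6.

6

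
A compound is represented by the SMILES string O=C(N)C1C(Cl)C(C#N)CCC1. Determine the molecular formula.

Walk through each heavy atom and fill implicit hydrogens from standard valence (C 4, N 3, O 2, S 2, halogen 1):
  atom 1: O, bond orders sum to 2 (valence 2) → 0 H
  atom 2: C, bond orders sum to 4 (valence 4) → 0 H
  atom 3: N, bond orders sum to 1 (valence 3) → 2 H
  atom 4: C, bond orders sum to 3 (valence 4) → 1 H
  atom 5: C, bond orders sum to 3 (valence 4) → 1 H
  atom 6: Cl (halogen, monovalent) → 0 H
  atom 7: C, bond orders sum to 3 (valence 4) → 1 H
  atom 8: C, bond orders sum to 4 (valence 4) → 0 H
  atom 9: N, bond orders sum to 3 (valence 3) → 0 H
  atom 10: C, bond orders sum to 2 (valence 4) → 2 H
  atom 11: C, bond orders sum to 2 (valence 4) → 2 H
  atom 12: C, bond orders sum to 2 (valence 4) → 2 H
Totals → C:8, H:11, Cl:1, N:2, O:1.

C8H11ClN2O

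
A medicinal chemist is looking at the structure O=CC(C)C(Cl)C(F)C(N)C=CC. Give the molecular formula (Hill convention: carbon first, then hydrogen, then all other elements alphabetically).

Walk through each heavy atom and fill implicit hydrogens from standard valence (C 4, N 3, O 2, S 2, halogen 1):
  atom 1: O, bond orders sum to 2 (valence 2) → 0 H
  atom 2: C, bond orders sum to 3 (valence 4) → 1 H
  atom 3: C, bond orders sum to 3 (valence 4) → 1 H
  atom 4: C, bond orders sum to 1 (valence 4) → 3 H
  atom 5: C, bond orders sum to 3 (valence 4) → 1 H
  atom 6: Cl (halogen, monovalent) → 0 H
  atom 7: C, bond orders sum to 3 (valence 4) → 1 H
  atom 8: F (halogen, monovalent) → 0 H
  atom 9: C, bond orders sum to 3 (valence 4) → 1 H
  atom 10: N, bond orders sum to 1 (valence 3) → 2 H
  atom 11: C, bond orders sum to 3 (valence 4) → 1 H
  atom 12: C, bond orders sum to 3 (valence 4) → 1 H
  atom 13: C, bond orders sum to 1 (valence 4) → 3 H
Totals → C:9, H:15, Cl:1, F:1, N:1, O:1.
In Hill order: C9H15ClFNO.

C9H15ClFNO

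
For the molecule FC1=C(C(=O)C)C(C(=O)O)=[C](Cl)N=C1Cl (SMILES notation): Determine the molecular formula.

C8H4Cl2FNO3

Walk through each heavy atom and fill implicit hydrogens from standard valence (C 4, N 3, O 2, S 2, halogen 1):
  atom 1: F (halogen, monovalent) → 0 H
  atom 2: C, bond orders sum to 4 (valence 4) → 0 H
  atom 3: C, bond orders sum to 4 (valence 4) → 0 H
  atom 4: C, bond orders sum to 4 (valence 4) → 0 H
  atom 5: O, bond orders sum to 2 (valence 2) → 0 H
  atom 6: C, bond orders sum to 1 (valence 4) → 3 H
  atom 7: C, bond orders sum to 4 (valence 4) → 0 H
  atom 8: C, bond orders sum to 4 (valence 4) → 0 H
  atom 9: O, bond orders sum to 2 (valence 2) → 0 H
  atom 10: O, bond orders sum to 1 (valence 2) → 1 H
  atom 11: C with explicit H count 0
  atom 12: Cl (halogen, monovalent) → 0 H
  atom 13: N, bond orders sum to 3 (valence 3) → 0 H
  atom 14: C, bond orders sum to 4 (valence 4) → 0 H
  atom 15: Cl (halogen, monovalent) → 0 H
Totals → C:8, H:4, Cl:2, F:1, N:1, O:3.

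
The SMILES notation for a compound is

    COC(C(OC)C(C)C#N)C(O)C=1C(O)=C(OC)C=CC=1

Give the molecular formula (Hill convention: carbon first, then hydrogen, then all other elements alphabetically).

Walk through each heavy atom and fill implicit hydrogens from standard valence (C 4, N 3, O 2, S 2, halogen 1):
  atom 1: C, bond orders sum to 1 (valence 4) → 3 H
  atom 2: O, bond orders sum to 2 (valence 2) → 0 H
  atom 3: C, bond orders sum to 3 (valence 4) → 1 H
  atom 4: C, bond orders sum to 3 (valence 4) → 1 H
  atom 5: O, bond orders sum to 2 (valence 2) → 0 H
  atom 6: C, bond orders sum to 1 (valence 4) → 3 H
  atom 7: C, bond orders sum to 3 (valence 4) → 1 H
  atom 8: C, bond orders sum to 1 (valence 4) → 3 H
  atom 9: C, bond orders sum to 4 (valence 4) → 0 H
  atom 10: N, bond orders sum to 3 (valence 3) → 0 H
  atom 11: C, bond orders sum to 3 (valence 4) → 1 H
  atom 12: O, bond orders sum to 1 (valence 2) → 1 H
  atom 13: C, bond orders sum to 4 (valence 4) → 0 H
  atom 14: C, bond orders sum to 4 (valence 4) → 0 H
  atom 15: O, bond orders sum to 1 (valence 2) → 1 H
  atom 16: C, bond orders sum to 4 (valence 4) → 0 H
  atom 17: O, bond orders sum to 2 (valence 2) → 0 H
  atom 18: C, bond orders sum to 1 (valence 4) → 3 H
  atom 19: C, bond orders sum to 3 (valence 4) → 1 H
  atom 20: C, bond orders sum to 3 (valence 4) → 1 H
  atom 21: C, bond orders sum to 3 (valence 4) → 1 H
Totals → C:15, H:21, N:1, O:5.

C15H21NO5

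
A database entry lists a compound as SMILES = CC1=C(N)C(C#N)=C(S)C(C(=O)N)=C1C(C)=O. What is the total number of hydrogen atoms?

11

Walk through each heavy atom and fill implicit hydrogens from standard valence (C 4, N 3, O 2, S 2, halogen 1):
  atom 1: C, bond orders sum to 1 (valence 4) → 3 H
  atom 2: C, bond orders sum to 4 (valence 4) → 0 H
  atom 3: C, bond orders sum to 4 (valence 4) → 0 H
  atom 4: N, bond orders sum to 1 (valence 3) → 2 H
  atom 5: C, bond orders sum to 4 (valence 4) → 0 H
  atom 6: C, bond orders sum to 4 (valence 4) → 0 H
  atom 7: N, bond orders sum to 3 (valence 3) → 0 H
  atom 8: C, bond orders sum to 4 (valence 4) → 0 H
  atom 9: S, bond orders sum to 1 (valence 2) → 1 H
  atom 10: C, bond orders sum to 4 (valence 4) → 0 H
  atom 11: C, bond orders sum to 4 (valence 4) → 0 H
  atom 12: O, bond orders sum to 2 (valence 2) → 0 H
  atom 13: N, bond orders sum to 1 (valence 3) → 2 H
  atom 14: C, bond orders sum to 4 (valence 4) → 0 H
  atom 15: C, bond orders sum to 4 (valence 4) → 0 H
  atom 16: C, bond orders sum to 1 (valence 4) → 3 H
  atom 17: O, bond orders sum to 2 (valence 2) → 0 H
Total hydrogens: 11.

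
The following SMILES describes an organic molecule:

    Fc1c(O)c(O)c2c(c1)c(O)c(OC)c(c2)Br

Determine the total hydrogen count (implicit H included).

Walk through each heavy atom and fill implicit hydrogens from standard valence (C 4, N 3, O 2, S 2, halogen 1); for lowercase aromatic atoms, an aromatic c carries 1 H when it has two neighbours and 0 H with three, and aromatic n carries 0 H:
  atom 1: F (halogen, monovalent) → 0 H
  atom 2: aromatic c, 3 neighbours → 0 H
  atom 3: aromatic c, 3 neighbours → 0 H
  atom 4: O, bond orders sum to 1 (valence 2) → 1 H
  atom 5: aromatic c, 3 neighbours → 0 H
  atom 6: O, bond orders sum to 1 (valence 2) → 1 H
  atom 7: aromatic c, 3 neighbours → 0 H
  atom 8: aromatic c, 3 neighbours → 0 H
  atom 9: aromatic c, 2 neighbours → 1 H
  atom 10: aromatic c, 3 neighbours → 0 H
  atom 11: O, bond orders sum to 1 (valence 2) → 1 H
  atom 12: aromatic c, 3 neighbours → 0 H
  atom 13: O, bond orders sum to 2 (valence 2) → 0 H
  atom 14: C, bond orders sum to 1 (valence 4) → 3 H
  atom 15: aromatic c, 3 neighbours → 0 H
  atom 16: aromatic c, 2 neighbours → 1 H
  atom 17: Br (halogen, monovalent) → 0 H
Total hydrogens: 8.

8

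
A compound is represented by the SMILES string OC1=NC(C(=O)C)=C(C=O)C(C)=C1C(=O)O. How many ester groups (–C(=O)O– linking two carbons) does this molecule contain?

0

Scan the SMILES for the ester motif — none present.
Groups that are present: 1 aldehyde, 1 carboxylic acid, 1 hydroxyl, 1 ketone.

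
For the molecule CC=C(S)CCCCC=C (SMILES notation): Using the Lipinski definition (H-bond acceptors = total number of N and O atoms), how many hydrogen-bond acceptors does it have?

0

N atoms: 0; O atoms: 0.
Lipinski HBA = 0 + 0 = 0.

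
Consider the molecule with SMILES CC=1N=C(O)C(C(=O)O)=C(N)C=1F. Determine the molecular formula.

C7H7FN2O3

Walk through each heavy atom and fill implicit hydrogens from standard valence (C 4, N 3, O 2, S 2, halogen 1):
  atom 1: C, bond orders sum to 1 (valence 4) → 3 H
  atom 2: C, bond orders sum to 4 (valence 4) → 0 H
  atom 3: N, bond orders sum to 3 (valence 3) → 0 H
  atom 4: C, bond orders sum to 4 (valence 4) → 0 H
  atom 5: O, bond orders sum to 1 (valence 2) → 1 H
  atom 6: C, bond orders sum to 4 (valence 4) → 0 H
  atom 7: C, bond orders sum to 4 (valence 4) → 0 H
  atom 8: O, bond orders sum to 2 (valence 2) → 0 H
  atom 9: O, bond orders sum to 1 (valence 2) → 1 H
  atom 10: C, bond orders sum to 4 (valence 4) → 0 H
  atom 11: N, bond orders sum to 1 (valence 3) → 2 H
  atom 12: C, bond orders sum to 4 (valence 4) → 0 H
  atom 13: F (halogen, monovalent) → 0 H
Totals → C:7, H:7, F:1, N:2, O:3.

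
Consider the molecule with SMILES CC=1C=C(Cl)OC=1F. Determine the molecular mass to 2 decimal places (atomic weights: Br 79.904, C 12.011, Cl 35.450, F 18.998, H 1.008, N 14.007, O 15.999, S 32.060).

134.53 g/mol

First, the molecular formula is C5H4ClFO (counting implicit H from valence).
  C: 5 × 12.011 = 60.055
  Cl: 1 × 35.450 = 35.450
  F: 1 × 18.998 = 18.998
  H: 4 × 1.008 = 4.032
  O: 1 × 15.999 = 15.999
Sum: 5×12.011 + 1×35.450 + 1×18.998 + 4×1.008 + 1×15.999 = 134.534 → 134.53 g/mol.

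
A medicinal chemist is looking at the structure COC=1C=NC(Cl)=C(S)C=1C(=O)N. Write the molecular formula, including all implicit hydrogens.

Walk through each heavy atom and fill implicit hydrogens from standard valence (C 4, N 3, O 2, S 2, halogen 1):
  atom 1: C, bond orders sum to 1 (valence 4) → 3 H
  atom 2: O, bond orders sum to 2 (valence 2) → 0 H
  atom 3: C, bond orders sum to 4 (valence 4) → 0 H
  atom 4: C, bond orders sum to 3 (valence 4) → 1 H
  atom 5: N, bond orders sum to 3 (valence 3) → 0 H
  atom 6: C, bond orders sum to 4 (valence 4) → 0 H
  atom 7: Cl (halogen, monovalent) → 0 H
  atom 8: C, bond orders sum to 4 (valence 4) → 0 H
  atom 9: S, bond orders sum to 1 (valence 2) → 1 H
  atom 10: C, bond orders sum to 4 (valence 4) → 0 H
  atom 11: C, bond orders sum to 4 (valence 4) → 0 H
  atom 12: O, bond orders sum to 2 (valence 2) → 0 H
  atom 13: N, bond orders sum to 1 (valence 3) → 2 H
Totals → C:7, H:7, Cl:1, N:2, O:2, S:1.
In Hill order: C7H7ClN2O2S.

C7H7ClN2O2S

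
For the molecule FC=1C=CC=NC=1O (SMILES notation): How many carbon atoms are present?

Count every carbon token in the SMILES (each C, including those in ring-closure positions and inside branches).
Carbon count: 5.

5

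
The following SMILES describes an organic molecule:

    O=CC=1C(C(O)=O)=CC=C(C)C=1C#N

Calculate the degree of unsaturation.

8

Degree of unsaturation = (number of rings) + (number of π bonds).
Ring closures in the SMILES: 1.
π bonds: 5 double bonds (each 1 DoU), 1 triple bond (each 2 DoU) → 7 DoU from unsaturation.
Total DoU = 1 + 7 = 8.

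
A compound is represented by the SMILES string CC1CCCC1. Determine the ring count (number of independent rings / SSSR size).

In SMILES, each pair of matching ring-closure digits denotes one ring-closing bond; the number of such bonds equals the number of independent rings.
Ring-closure bonds here: 1.

1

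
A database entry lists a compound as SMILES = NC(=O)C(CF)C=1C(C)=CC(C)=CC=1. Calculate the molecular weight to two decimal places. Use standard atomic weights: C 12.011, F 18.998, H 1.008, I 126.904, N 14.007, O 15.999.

195.24 g/mol

First, the molecular formula is C11H14FNO (counting implicit H from valence).
  C: 11 × 12.011 = 132.121
  F: 1 × 18.998 = 18.998
  H: 14 × 1.008 = 14.112
  N: 1 × 14.007 = 14.007
  O: 1 × 15.999 = 15.999
Sum: 11×12.011 + 1×18.998 + 14×1.008 + 1×14.007 + 1×15.999 = 195.237 → 195.24 g/mol.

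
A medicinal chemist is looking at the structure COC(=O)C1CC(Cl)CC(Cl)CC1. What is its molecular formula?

C9H14Cl2O2

Walk through each heavy atom and fill implicit hydrogens from standard valence (C 4, N 3, O 2, S 2, halogen 1):
  atom 1: C, bond orders sum to 1 (valence 4) → 3 H
  atom 2: O, bond orders sum to 2 (valence 2) → 0 H
  atom 3: C, bond orders sum to 4 (valence 4) → 0 H
  atom 4: O, bond orders sum to 2 (valence 2) → 0 H
  atom 5: C, bond orders sum to 3 (valence 4) → 1 H
  atom 6: C, bond orders sum to 2 (valence 4) → 2 H
  atom 7: C, bond orders sum to 3 (valence 4) → 1 H
  atom 8: Cl (halogen, monovalent) → 0 H
  atom 9: C, bond orders sum to 2 (valence 4) → 2 H
  atom 10: C, bond orders sum to 3 (valence 4) → 1 H
  atom 11: Cl (halogen, monovalent) → 0 H
  atom 12: C, bond orders sum to 2 (valence 4) → 2 H
  atom 13: C, bond orders sum to 2 (valence 4) → 2 H
Totals → C:9, H:14, Cl:2, O:2.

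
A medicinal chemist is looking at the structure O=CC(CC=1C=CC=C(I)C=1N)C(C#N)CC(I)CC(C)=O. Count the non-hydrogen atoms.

22

Every atom symbol written in the SMILES (organic subset) is one heavy atom; implicit H are not written.
Heavy atoms by element → C:16, I:2, N:2, O:2.
Total: 22.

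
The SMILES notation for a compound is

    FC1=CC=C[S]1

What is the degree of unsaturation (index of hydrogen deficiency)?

3

Molecular formula: C4H3FS.
DoU = (2C + 2 + N − H − X) / 2, where X is the halogen count and O/S are ignored.
    = (2·4 + 2 + 0 − 3 − 1) / 2 = 6 / 2 = 3.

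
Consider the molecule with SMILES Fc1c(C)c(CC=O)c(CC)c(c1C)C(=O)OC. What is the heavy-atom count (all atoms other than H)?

Every atom symbol written in the SMILES (organic subset) is one heavy atom; implicit H are not written.
Heavy atoms by element → C:14, F:1, O:3.
Total: 18.

18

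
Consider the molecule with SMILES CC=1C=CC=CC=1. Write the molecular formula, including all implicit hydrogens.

C7H8

Walk through each heavy atom and fill implicit hydrogens from standard valence (C 4, N 3, O 2, S 2, halogen 1):
  atom 1: C, bond orders sum to 1 (valence 4) → 3 H
  atom 2: C, bond orders sum to 4 (valence 4) → 0 H
  atom 3: C, bond orders sum to 3 (valence 4) → 1 H
  atom 4: C, bond orders sum to 3 (valence 4) → 1 H
  atom 5: C, bond orders sum to 3 (valence 4) → 1 H
  atom 6: C, bond orders sum to 3 (valence 4) → 1 H
  atom 7: C, bond orders sum to 3 (valence 4) → 1 H
Totals → C:7, H:8.
In Hill order: C7H8.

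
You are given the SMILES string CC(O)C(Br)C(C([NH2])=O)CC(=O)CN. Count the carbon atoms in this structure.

8

Count every carbon token in the SMILES (each C, including those in ring-closure positions and inside branches).
Carbon count: 8.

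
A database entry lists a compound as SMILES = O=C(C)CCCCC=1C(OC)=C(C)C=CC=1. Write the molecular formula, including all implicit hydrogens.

C14H20O2

Walk through each heavy atom and fill implicit hydrogens from standard valence (C 4, N 3, O 2, S 2, halogen 1):
  atom 1: O, bond orders sum to 2 (valence 2) → 0 H
  atom 2: C, bond orders sum to 4 (valence 4) → 0 H
  atom 3: C, bond orders sum to 1 (valence 4) → 3 H
  atom 4: C, bond orders sum to 2 (valence 4) → 2 H
  atom 5: C, bond orders sum to 2 (valence 4) → 2 H
  atom 6: C, bond orders sum to 2 (valence 4) → 2 H
  atom 7: C, bond orders sum to 2 (valence 4) → 2 H
  atom 8: C, bond orders sum to 4 (valence 4) → 0 H
  atom 9: C, bond orders sum to 4 (valence 4) → 0 H
  atom 10: O, bond orders sum to 2 (valence 2) → 0 H
  atom 11: C, bond orders sum to 1 (valence 4) → 3 H
  atom 12: C, bond orders sum to 4 (valence 4) → 0 H
  atom 13: C, bond orders sum to 1 (valence 4) → 3 H
  atom 14: C, bond orders sum to 3 (valence 4) → 1 H
  atom 15: C, bond orders sum to 3 (valence 4) → 1 H
  atom 16: C, bond orders sum to 3 (valence 4) → 1 H
Totals → C:14, H:20, O:2.
In Hill order: C14H20O2.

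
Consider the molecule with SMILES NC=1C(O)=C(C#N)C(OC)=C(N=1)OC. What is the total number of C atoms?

Count every carbon token in the SMILES (each C, including those in ring-closure positions and inside branches).
Carbon count: 8.

8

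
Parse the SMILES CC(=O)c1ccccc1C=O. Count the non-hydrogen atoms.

11

Every atom symbol written in the SMILES (organic subset) is one heavy atom; implicit H are not written.
Heavy atoms by element → C:9, O:2.
Total: 11.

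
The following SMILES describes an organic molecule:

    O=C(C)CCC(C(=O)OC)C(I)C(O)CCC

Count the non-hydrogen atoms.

17

Every atom symbol written in the SMILES (organic subset) is one heavy atom; implicit H are not written.
Heavy atoms by element → C:12, I:1, O:4.
Total: 17.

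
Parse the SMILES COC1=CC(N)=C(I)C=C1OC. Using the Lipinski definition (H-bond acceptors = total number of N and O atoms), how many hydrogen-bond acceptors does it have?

3

N atoms: 1; O atoms: 2.
Lipinski HBA = 1 + 2 = 3.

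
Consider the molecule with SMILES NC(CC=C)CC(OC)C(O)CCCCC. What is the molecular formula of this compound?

C13H27NO2

Walk through each heavy atom and fill implicit hydrogens from standard valence (C 4, N 3, O 2, S 2, halogen 1):
  atom 1: N, bond orders sum to 1 (valence 3) → 2 H
  atom 2: C, bond orders sum to 3 (valence 4) → 1 H
  atom 3: C, bond orders sum to 2 (valence 4) → 2 H
  atom 4: C, bond orders sum to 3 (valence 4) → 1 H
  atom 5: C, bond orders sum to 2 (valence 4) → 2 H
  atom 6: C, bond orders sum to 2 (valence 4) → 2 H
  atom 7: C, bond orders sum to 3 (valence 4) → 1 H
  atom 8: O, bond orders sum to 2 (valence 2) → 0 H
  atom 9: C, bond orders sum to 1 (valence 4) → 3 H
  atom 10: C, bond orders sum to 3 (valence 4) → 1 H
  atom 11: O, bond orders sum to 1 (valence 2) → 1 H
  atom 12: C, bond orders sum to 2 (valence 4) → 2 H
  atom 13: C, bond orders sum to 2 (valence 4) → 2 H
  atom 14: C, bond orders sum to 2 (valence 4) → 2 H
  atom 15: C, bond orders sum to 2 (valence 4) → 2 H
  atom 16: C, bond orders sum to 1 (valence 4) → 3 H
Totals → C:13, H:27, N:1, O:2.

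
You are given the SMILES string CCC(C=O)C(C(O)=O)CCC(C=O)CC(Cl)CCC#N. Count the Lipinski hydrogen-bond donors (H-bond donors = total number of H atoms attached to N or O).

1

Donors: find every N or O and count the H atoms it carries.
  atom 5 (O): bond orders sum to 2 → 0 H
  atom 8 (O): bond orders sum to 1 → 1 H
  atom 9 (O): bond orders sum to 2 → 0 H
  atom 14 (O): bond orders sum to 2 → 0 H
  atom 21 (N): bond orders sum to 3 → 0 H
Lipinski HBD = 1.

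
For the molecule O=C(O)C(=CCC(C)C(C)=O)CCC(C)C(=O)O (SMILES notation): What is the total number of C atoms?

13

Count every carbon token in the SMILES (each C, including those in ring-closure positions and inside branches).
Carbon count: 13.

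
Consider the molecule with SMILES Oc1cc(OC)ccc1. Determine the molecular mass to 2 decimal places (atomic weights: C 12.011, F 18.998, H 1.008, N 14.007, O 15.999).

First, the molecular formula is C7H8O2 (counting implicit H from valence).
  C: 7 × 12.011 = 84.077
  H: 8 × 1.008 = 8.064
  O: 2 × 15.999 = 31.998
Sum: 7×12.011 + 8×1.008 + 2×15.999 = 124.139 → 124.14 g/mol.

124.14 g/mol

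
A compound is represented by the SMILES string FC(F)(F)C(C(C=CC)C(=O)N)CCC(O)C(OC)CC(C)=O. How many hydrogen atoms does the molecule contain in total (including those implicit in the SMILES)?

Walk through each heavy atom and fill implicit hydrogens from standard valence (C 4, N 3, O 2, S 2, halogen 1):
  atom 1: F (halogen, monovalent) → 0 H
  atom 2: C, bond orders sum to 4 (valence 4) → 0 H
  atom 3: F (halogen, monovalent) → 0 H
  atom 4: F (halogen, monovalent) → 0 H
  atom 5: C, bond orders sum to 3 (valence 4) → 1 H
  atom 6: C, bond orders sum to 3 (valence 4) → 1 H
  atom 7: C, bond orders sum to 3 (valence 4) → 1 H
  atom 8: C, bond orders sum to 3 (valence 4) → 1 H
  atom 9: C, bond orders sum to 1 (valence 4) → 3 H
  atom 10: C, bond orders sum to 4 (valence 4) → 0 H
  atom 11: O, bond orders sum to 2 (valence 2) → 0 H
  atom 12: N, bond orders sum to 1 (valence 3) → 2 H
  atom 13: C, bond orders sum to 2 (valence 4) → 2 H
  atom 14: C, bond orders sum to 2 (valence 4) → 2 H
  atom 15: C, bond orders sum to 3 (valence 4) → 1 H
  atom 16: O, bond orders sum to 1 (valence 2) → 1 H
  atom 17: C, bond orders sum to 3 (valence 4) → 1 H
  atom 18: O, bond orders sum to 2 (valence 2) → 0 H
  atom 19: C, bond orders sum to 1 (valence 4) → 3 H
  atom 20: C, bond orders sum to 2 (valence 4) → 2 H
  atom 21: C, bond orders sum to 4 (valence 4) → 0 H
  atom 22: C, bond orders sum to 1 (valence 4) → 3 H
  atom 23: O, bond orders sum to 2 (valence 2) → 0 H
Total hydrogens: 24.

24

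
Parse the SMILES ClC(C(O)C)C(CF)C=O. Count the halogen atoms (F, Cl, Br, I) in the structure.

Halogen atoms appear at heavy-atom positions 1, 8 (1×Cl, 1×F).
Other groups present: 1 aldehyde, 1 hydroxyl.
Halogen count: 2.

2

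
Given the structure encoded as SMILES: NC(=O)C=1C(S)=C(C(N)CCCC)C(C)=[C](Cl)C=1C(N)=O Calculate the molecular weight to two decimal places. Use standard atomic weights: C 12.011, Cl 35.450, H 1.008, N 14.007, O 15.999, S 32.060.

First, the molecular formula is C14H20ClN3O2S (counting implicit H from valence).
  C: 14 × 12.011 = 168.154
  Cl: 1 × 35.450 = 35.450
  H: 20 × 1.008 = 20.160
  N: 3 × 14.007 = 42.021
  O: 2 × 15.999 = 31.998
  S: 1 × 32.060 = 32.060
Sum: 14×12.011 + 1×35.450 + 20×1.008 + 3×14.007 + 2×15.999 + 1×32.060 = 329.843 → 329.84 g/mol.

329.84 g/mol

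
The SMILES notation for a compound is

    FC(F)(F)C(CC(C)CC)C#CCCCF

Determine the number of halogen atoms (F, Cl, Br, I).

Halogen atoms appear at heavy-atom positions 1, 3, 4, 16 (4×F).
Other groups present: 1 alkyne.
Halogen count: 4.

4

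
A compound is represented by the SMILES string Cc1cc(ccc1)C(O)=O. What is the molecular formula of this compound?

Walk through each heavy atom and fill implicit hydrogens from standard valence (C 4, N 3, O 2, S 2, halogen 1); for lowercase aromatic atoms, an aromatic c carries 1 H when it has two neighbours and 0 H with three, and aromatic n carries 0 H:
  atom 1: C, bond orders sum to 1 (valence 4) → 3 H
  atom 2: aromatic c, 3 neighbours → 0 H
  atom 3: aromatic c, 2 neighbours → 1 H
  atom 4: aromatic c, 3 neighbours → 0 H
  atom 5: aromatic c, 2 neighbours → 1 H
  atom 6: aromatic c, 2 neighbours → 1 H
  atom 7: aromatic c, 2 neighbours → 1 H
  atom 8: C, bond orders sum to 4 (valence 4) → 0 H
  atom 9: O, bond orders sum to 1 (valence 2) → 1 H
  atom 10: O, bond orders sum to 2 (valence 2) → 0 H
Totals → C:8, H:8, O:2.

C8H8O2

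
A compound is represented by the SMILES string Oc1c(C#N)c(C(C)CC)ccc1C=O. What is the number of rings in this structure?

In SMILES, each pair of matching ring-closure digits denotes one ring-closing bond; the number of such bonds equals the number of independent rings.
Ring-closure bonds here: 1.

1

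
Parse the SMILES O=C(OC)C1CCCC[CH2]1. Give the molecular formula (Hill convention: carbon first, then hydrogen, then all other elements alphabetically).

Walk through each heavy atom and fill implicit hydrogens from standard valence (C 4, N 3, O 2, S 2, halogen 1):
  atom 1: O, bond orders sum to 2 (valence 2) → 0 H
  atom 2: C, bond orders sum to 4 (valence 4) → 0 H
  atom 3: O, bond orders sum to 2 (valence 2) → 0 H
  atom 4: C, bond orders sum to 1 (valence 4) → 3 H
  atom 5: C, bond orders sum to 3 (valence 4) → 1 H
  atom 6: C, bond orders sum to 2 (valence 4) → 2 H
  atom 7: C, bond orders sum to 2 (valence 4) → 2 H
  atom 8: C, bond orders sum to 2 (valence 4) → 2 H
  atom 9: C, bond orders sum to 2 (valence 4) → 2 H
  atom 10: C with explicit H count 2
Totals → C:8, H:14, O:2.
In Hill order: C8H14O2.

C8H14O2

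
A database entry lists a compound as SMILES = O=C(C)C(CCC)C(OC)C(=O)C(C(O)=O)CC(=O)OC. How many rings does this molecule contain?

In SMILES, each pair of matching ring-closure digits denotes one ring-closing bond; the number of such bonds equals the number of independent rings.
Ring-closure bonds here: 0.

0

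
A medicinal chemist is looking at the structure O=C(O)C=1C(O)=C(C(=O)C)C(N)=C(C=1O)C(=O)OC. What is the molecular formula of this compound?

Walk through each heavy atom and fill implicit hydrogens from standard valence (C 4, N 3, O 2, S 2, halogen 1):
  atom 1: O, bond orders sum to 2 (valence 2) → 0 H
  atom 2: C, bond orders sum to 4 (valence 4) → 0 H
  atom 3: O, bond orders sum to 1 (valence 2) → 1 H
  atom 4: C, bond orders sum to 4 (valence 4) → 0 H
  atom 5: C, bond orders sum to 4 (valence 4) → 0 H
  atom 6: O, bond orders sum to 1 (valence 2) → 1 H
  atom 7: C, bond orders sum to 4 (valence 4) → 0 H
  atom 8: C, bond orders sum to 4 (valence 4) → 0 H
  atom 9: O, bond orders sum to 2 (valence 2) → 0 H
  atom 10: C, bond orders sum to 1 (valence 4) → 3 H
  atom 11: C, bond orders sum to 4 (valence 4) → 0 H
  atom 12: N, bond orders sum to 1 (valence 3) → 2 H
  atom 13: C, bond orders sum to 4 (valence 4) → 0 H
  atom 14: C, bond orders sum to 4 (valence 4) → 0 H
  atom 15: O, bond orders sum to 1 (valence 2) → 1 H
  atom 16: C, bond orders sum to 4 (valence 4) → 0 H
  atom 17: O, bond orders sum to 2 (valence 2) → 0 H
  atom 18: O, bond orders sum to 2 (valence 2) → 0 H
  atom 19: C, bond orders sum to 1 (valence 4) → 3 H
Totals → C:11, H:11, N:1, O:7.
In Hill order: C11H11NO7.

C11H11NO7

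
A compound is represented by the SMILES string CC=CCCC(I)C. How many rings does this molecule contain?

In SMILES, each pair of matching ring-closure digits denotes one ring-closing bond; the number of such bonds equals the number of independent rings.
Ring-closure bonds here: 0.

0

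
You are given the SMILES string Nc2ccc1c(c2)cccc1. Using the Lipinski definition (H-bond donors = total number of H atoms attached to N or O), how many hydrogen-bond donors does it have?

2

Donors: find every N or O and count the H atoms it carries.
  atom 1 (N): bond orders sum to 1 → 2 H
Lipinski HBD = 2.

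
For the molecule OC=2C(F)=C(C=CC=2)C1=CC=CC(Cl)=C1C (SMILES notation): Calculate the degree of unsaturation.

Degree of unsaturation = (number of rings) + (number of π bonds).
Ring closures in the SMILES: 2.
π bonds: 6 double bonds (each 1 DoU) → 6 DoU from unsaturation.
Total DoU = 2 + 6 = 8.

8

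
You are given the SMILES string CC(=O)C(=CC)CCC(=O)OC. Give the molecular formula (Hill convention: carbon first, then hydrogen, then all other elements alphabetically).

Walk through each heavy atom and fill implicit hydrogens from standard valence (C 4, N 3, O 2, S 2, halogen 1):
  atom 1: C, bond orders sum to 1 (valence 4) → 3 H
  atom 2: C, bond orders sum to 4 (valence 4) → 0 H
  atom 3: O, bond orders sum to 2 (valence 2) → 0 H
  atom 4: C, bond orders sum to 4 (valence 4) → 0 H
  atom 5: C, bond orders sum to 3 (valence 4) → 1 H
  atom 6: C, bond orders sum to 1 (valence 4) → 3 H
  atom 7: C, bond orders sum to 2 (valence 4) → 2 H
  atom 8: C, bond orders sum to 2 (valence 4) → 2 H
  atom 9: C, bond orders sum to 4 (valence 4) → 0 H
  atom 10: O, bond orders sum to 2 (valence 2) → 0 H
  atom 11: O, bond orders sum to 2 (valence 2) → 0 H
  atom 12: C, bond orders sum to 1 (valence 4) → 3 H
Totals → C:9, H:14, O:3.
In Hill order: C9H14O3.

C9H14O3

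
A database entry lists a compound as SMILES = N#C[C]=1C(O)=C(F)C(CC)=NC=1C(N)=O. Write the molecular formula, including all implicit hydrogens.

Walk through each heavy atom and fill implicit hydrogens from standard valence (C 4, N 3, O 2, S 2, halogen 1):
  atom 1: N, bond orders sum to 3 (valence 3) → 0 H
  atom 2: C, bond orders sum to 4 (valence 4) → 0 H
  atom 3: C with explicit H count 0
  atom 4: C, bond orders sum to 4 (valence 4) → 0 H
  atom 5: O, bond orders sum to 1 (valence 2) → 1 H
  atom 6: C, bond orders sum to 4 (valence 4) → 0 H
  atom 7: F (halogen, monovalent) → 0 H
  atom 8: C, bond orders sum to 4 (valence 4) → 0 H
  atom 9: C, bond orders sum to 2 (valence 4) → 2 H
  atom 10: C, bond orders sum to 1 (valence 4) → 3 H
  atom 11: N, bond orders sum to 3 (valence 3) → 0 H
  atom 12: C, bond orders sum to 4 (valence 4) → 0 H
  atom 13: C, bond orders sum to 4 (valence 4) → 0 H
  atom 14: N, bond orders sum to 1 (valence 3) → 2 H
  atom 15: O, bond orders sum to 2 (valence 2) → 0 H
Totals → C:9, H:8, F:1, N:3, O:2.

C9H8FN3O2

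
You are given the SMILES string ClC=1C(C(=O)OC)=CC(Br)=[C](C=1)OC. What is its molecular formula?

C9H8BrClO3

Walk through each heavy atom and fill implicit hydrogens from standard valence (C 4, N 3, O 2, S 2, halogen 1):
  atom 1: Cl (halogen, monovalent) → 0 H
  atom 2: C, bond orders sum to 4 (valence 4) → 0 H
  atom 3: C, bond orders sum to 4 (valence 4) → 0 H
  atom 4: C, bond orders sum to 4 (valence 4) → 0 H
  atom 5: O, bond orders sum to 2 (valence 2) → 0 H
  atom 6: O, bond orders sum to 2 (valence 2) → 0 H
  atom 7: C, bond orders sum to 1 (valence 4) → 3 H
  atom 8: C, bond orders sum to 3 (valence 4) → 1 H
  atom 9: C, bond orders sum to 4 (valence 4) → 0 H
  atom 10: Br (halogen, monovalent) → 0 H
  atom 11: C with explicit H count 0
  atom 12: C, bond orders sum to 3 (valence 4) → 1 H
  atom 13: O, bond orders sum to 2 (valence 2) → 0 H
  atom 14: C, bond orders sum to 1 (valence 4) → 3 H
Totals → C:9, H:8, Br:1, Cl:1, O:3.
In Hill order: C9H8BrClO3.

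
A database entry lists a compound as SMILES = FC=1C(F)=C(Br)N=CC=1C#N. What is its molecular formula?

C6HBrF2N2

Walk through each heavy atom and fill implicit hydrogens from standard valence (C 4, N 3, O 2, S 2, halogen 1):
  atom 1: F (halogen, monovalent) → 0 H
  atom 2: C, bond orders sum to 4 (valence 4) → 0 H
  atom 3: C, bond orders sum to 4 (valence 4) → 0 H
  atom 4: F (halogen, monovalent) → 0 H
  atom 5: C, bond orders sum to 4 (valence 4) → 0 H
  atom 6: Br (halogen, monovalent) → 0 H
  atom 7: N, bond orders sum to 3 (valence 3) → 0 H
  atom 8: C, bond orders sum to 3 (valence 4) → 1 H
  atom 9: C, bond orders sum to 4 (valence 4) → 0 H
  atom 10: C, bond orders sum to 4 (valence 4) → 0 H
  atom 11: N, bond orders sum to 3 (valence 3) → 0 H
Totals → C:6, H:1, Br:1, F:2, N:2.
In Hill order: C6HBrF2N2.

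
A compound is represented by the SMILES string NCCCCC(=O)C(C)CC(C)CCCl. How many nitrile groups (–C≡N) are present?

0

Scan the SMILES for the nitrile motif — none present.
Groups that are present: 1 ketone, 1 primary amine.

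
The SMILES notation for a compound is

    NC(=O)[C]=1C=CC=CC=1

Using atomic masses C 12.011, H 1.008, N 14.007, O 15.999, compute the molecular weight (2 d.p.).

121.14 g/mol

First, the molecular formula is C7H7NO (counting implicit H from valence).
  C: 7 × 12.011 = 84.077
  H: 7 × 1.008 = 7.056
  N: 1 × 14.007 = 14.007
  O: 1 × 15.999 = 15.999
Sum: 7×12.011 + 7×1.008 + 1×14.007 + 1×15.999 = 121.139 → 121.14 g/mol.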